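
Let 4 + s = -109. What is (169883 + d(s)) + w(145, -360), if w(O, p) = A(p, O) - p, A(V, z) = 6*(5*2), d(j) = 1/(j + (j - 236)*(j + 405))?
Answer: 17374482362/102021 ≈ 1.7030e+5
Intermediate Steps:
s = -113 (s = -4 - 109 = -113)
d(j) = 1/(j + (-236 + j)*(405 + j))
A(V, z) = 60 (A(V, z) = 6*10 = 60)
w(O, p) = 60 - p
(169883 + d(s)) + w(145, -360) = (169883 + 1/(-95580 + (-113)² + 170*(-113))) + (60 - 1*(-360)) = (169883 + 1/(-95580 + 12769 - 19210)) + (60 + 360) = (169883 + 1/(-102021)) + 420 = (169883 - 1/102021) + 420 = 17331633542/102021 + 420 = 17374482362/102021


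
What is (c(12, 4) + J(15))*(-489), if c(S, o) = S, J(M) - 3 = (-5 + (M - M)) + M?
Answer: -12225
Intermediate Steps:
J(M) = -2 + M (J(M) = 3 + ((-5 + (M - M)) + M) = 3 + ((-5 + 0) + M) = 3 + (-5 + M) = -2 + M)
(c(12, 4) + J(15))*(-489) = (12 + (-2 + 15))*(-489) = (12 + 13)*(-489) = 25*(-489) = -12225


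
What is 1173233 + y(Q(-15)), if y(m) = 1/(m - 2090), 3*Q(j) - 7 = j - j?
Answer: 7347958276/6263 ≈ 1.1732e+6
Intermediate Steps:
Q(j) = 7/3 (Q(j) = 7/3 + (j - j)/3 = 7/3 + (⅓)*0 = 7/3 + 0 = 7/3)
y(m) = 1/(-2090 + m)
1173233 + y(Q(-15)) = 1173233 + 1/(-2090 + 7/3) = 1173233 + 1/(-6263/3) = 1173233 - 3/6263 = 7347958276/6263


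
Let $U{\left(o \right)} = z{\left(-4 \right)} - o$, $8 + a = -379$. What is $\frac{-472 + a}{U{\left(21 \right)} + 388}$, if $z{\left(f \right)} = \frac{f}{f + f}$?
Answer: $- \frac{1718}{735} \approx -2.3374$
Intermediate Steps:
$a = -387$ ($a = -8 - 379 = -387$)
$z{\left(f \right)} = \frac{1}{2}$ ($z{\left(f \right)} = \frac{f}{2 f} = \frac{1}{2 f} f = \frac{1}{2}$)
$U{\left(o \right)} = \frac{1}{2} - o$
$\frac{-472 + a}{U{\left(21 \right)} + 388} = \frac{-472 - 387}{\left(\frac{1}{2} - 21\right) + 388} = - \frac{859}{\left(\frac{1}{2} - 21\right) + 388} = - \frac{859}{- \frac{41}{2} + 388} = - \frac{859}{\frac{735}{2}} = \left(-859\right) \frac{2}{735} = - \frac{1718}{735}$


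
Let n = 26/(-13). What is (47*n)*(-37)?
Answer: 3478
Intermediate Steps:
n = -2 (n = 26*(-1/13) = -2)
(47*n)*(-37) = (47*(-2))*(-37) = -94*(-37) = 3478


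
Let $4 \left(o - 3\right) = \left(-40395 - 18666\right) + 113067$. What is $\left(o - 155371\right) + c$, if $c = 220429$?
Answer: $\frac{157125}{2} \approx 78563.0$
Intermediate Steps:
$o = \frac{27009}{2}$ ($o = 3 + \frac{\left(-40395 - 18666\right) + 113067}{4} = 3 + \frac{-59061 + 113067}{4} = 3 + \frac{1}{4} \cdot 54006 = 3 + \frac{27003}{2} = \frac{27009}{2} \approx 13505.0$)
$\left(o - 155371\right) + c = \left(\frac{27009}{2} - 155371\right) + 220429 = - \frac{283733}{2} + 220429 = \frac{157125}{2}$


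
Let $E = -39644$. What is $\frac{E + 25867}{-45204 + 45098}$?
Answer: $\frac{13777}{106} \approx 129.97$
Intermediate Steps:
$\frac{E + 25867}{-45204 + 45098} = \frac{-39644 + 25867}{-45204 + 45098} = - \frac{13777}{-106} = \left(-13777\right) \left(- \frac{1}{106}\right) = \frac{13777}{106}$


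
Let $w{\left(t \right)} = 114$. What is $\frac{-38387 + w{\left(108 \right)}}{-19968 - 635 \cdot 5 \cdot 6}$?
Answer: $\frac{38273}{39018} \approx 0.98091$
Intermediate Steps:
$\frac{-38387 + w{\left(108 \right)}}{-19968 - 635 \cdot 5 \cdot 6} = \frac{-38387 + 114}{-19968 - 635 \cdot 5 \cdot 6} = - \frac{38273}{-19968 - 19050} = - \frac{38273}{-39018} = \left(-38273\right) \left(- \frac{1}{39018}\right) = \frac{38273}{39018}$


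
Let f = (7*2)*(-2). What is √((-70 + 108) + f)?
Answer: √10 ≈ 3.1623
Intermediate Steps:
f = -28 (f = 14*(-2) = -28)
√((-70 + 108) + f) = √((-70 + 108) - 28) = √(38 - 28) = √10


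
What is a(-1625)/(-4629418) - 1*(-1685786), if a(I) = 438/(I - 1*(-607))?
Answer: 3972341898747151/2356373762 ≈ 1.6858e+6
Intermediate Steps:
a(I) = 438/(607 + I) (a(I) = 438/(I + 607) = 438/(607 + I))
a(-1625)/(-4629418) - 1*(-1685786) = (438/(607 - 1625))/(-4629418) - 1*(-1685786) = (438/(-1018))*(-1/4629418) + 1685786 = (438*(-1/1018))*(-1/4629418) + 1685786 = -219/509*(-1/4629418) + 1685786 = 219/2356373762 + 1685786 = 3972341898747151/2356373762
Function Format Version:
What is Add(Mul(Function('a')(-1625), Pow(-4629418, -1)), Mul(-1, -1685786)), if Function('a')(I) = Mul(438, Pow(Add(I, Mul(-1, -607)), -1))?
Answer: Rational(3972341898747151, 2356373762) ≈ 1.6858e+6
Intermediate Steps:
Function('a')(I) = Mul(438, Pow(Add(607, I), -1)) (Function('a')(I) = Mul(438, Pow(Add(I, 607), -1)) = Mul(438, Pow(Add(607, I), -1)))
Add(Mul(Function('a')(-1625), Pow(-4629418, -1)), Mul(-1, -1685786)) = Add(Mul(Mul(438, Pow(Add(607, -1625), -1)), Pow(-4629418, -1)), Mul(-1, -1685786)) = Add(Mul(Mul(438, Pow(-1018, -1)), Rational(-1, 4629418)), 1685786) = Add(Mul(Mul(438, Rational(-1, 1018)), Rational(-1, 4629418)), 1685786) = Add(Mul(Rational(-219, 509), Rational(-1, 4629418)), 1685786) = Add(Rational(219, 2356373762), 1685786) = Rational(3972341898747151, 2356373762)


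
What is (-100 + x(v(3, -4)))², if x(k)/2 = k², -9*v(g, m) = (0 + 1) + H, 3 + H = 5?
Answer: 806404/81 ≈ 9955.6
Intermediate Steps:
H = 2 (H = -3 + 5 = 2)
v(g, m) = -⅓ (v(g, m) = -((0 + 1) + 2)/9 = -(1 + 2)/9 = -⅑*3 = -⅓)
x(k) = 2*k²
(-100 + x(v(3, -4)))² = (-100 + 2*(-⅓)²)² = (-100 + 2*(⅑))² = (-100 + 2/9)² = (-898/9)² = 806404/81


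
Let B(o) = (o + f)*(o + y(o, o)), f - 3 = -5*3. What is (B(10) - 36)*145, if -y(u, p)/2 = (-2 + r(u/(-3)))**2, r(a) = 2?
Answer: -8120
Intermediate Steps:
f = -12 (f = 3 - 5*3 = 3 - 15 = -12)
y(u, p) = 0 (y(u, p) = -2*(-2 + 2)**2 = -2*0**2 = -2*0 = 0)
B(o) = o*(-12 + o) (B(o) = (o - 12)*(o + 0) = (-12 + o)*o = o*(-12 + o))
(B(10) - 36)*145 = (10*(-12 + 10) - 36)*145 = (10*(-2) - 36)*145 = (-20 - 36)*145 = -56*145 = -8120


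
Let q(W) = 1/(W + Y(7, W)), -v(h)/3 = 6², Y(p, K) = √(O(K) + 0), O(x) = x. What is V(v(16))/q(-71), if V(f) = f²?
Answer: -828144 + 11664*I*√71 ≈ -8.2814e+5 + 98283.0*I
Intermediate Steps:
Y(p, K) = √K (Y(p, K) = √(K + 0) = √K)
v(h) = -108 (v(h) = -3*6² = -3*36 = -108)
q(W) = 1/(W + √W)
V(v(16))/q(-71) = (-108)²/(1/(-71 + √(-71))) = 11664/(1/(-71 + I*√71)) = 11664*(-71 + I*√71) = -828144 + 11664*I*√71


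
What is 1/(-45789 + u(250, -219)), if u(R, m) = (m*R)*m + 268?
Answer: 1/11944729 ≈ 8.3719e-8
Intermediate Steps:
u(R, m) = 268 + R*m² (u(R, m) = (R*m)*m + 268 = R*m² + 268 = 268 + R*m²)
1/(-45789 + u(250, -219)) = 1/(-45789 + (268 + 250*(-219)²)) = 1/(-45789 + (268 + 250*47961)) = 1/(-45789 + (268 + 11990250)) = 1/(-45789 + 11990518) = 1/11944729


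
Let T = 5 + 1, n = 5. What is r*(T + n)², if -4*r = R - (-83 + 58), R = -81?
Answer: 1694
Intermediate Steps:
T = 6
r = 14 (r = -(-81 - (-83 + 58))/4 = -(-81 - 1*(-25))/4 = -(-81 + 25)/4 = -¼*(-56) = 14)
r*(T + n)² = 14*(6 + 5)² = 14*11² = 14*121 = 1694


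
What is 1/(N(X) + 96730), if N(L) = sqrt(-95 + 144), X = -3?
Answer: 1/96737 ≈ 1.0337e-5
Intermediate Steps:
N(L) = 7 (N(L) = sqrt(49) = 7)
1/(N(X) + 96730) = 1/(7 + 96730) = 1/96737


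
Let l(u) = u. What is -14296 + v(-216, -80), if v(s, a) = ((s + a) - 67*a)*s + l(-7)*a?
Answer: -1107560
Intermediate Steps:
v(s, a) = -7*a + s*(s - 66*a) (v(s, a) = ((s + a) - 67*a)*s - 7*a = ((a + s) - 67*a)*s - 7*a = (s - 66*a)*s - 7*a = s*(s - 66*a) - 7*a = -7*a + s*(s - 66*a))
-14296 + v(-216, -80) = -14296 + ((-216)² - 7*(-80) - 66*(-80)*(-216)) = -14296 + (46656 + 560 - 1140480) = -14296 - 1093264 = -1107560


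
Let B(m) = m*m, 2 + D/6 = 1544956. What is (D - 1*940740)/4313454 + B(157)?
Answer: 17721776105/718909 ≈ 24651.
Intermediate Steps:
D = 9269724 (D = -12 + 6*1544956 = -12 + 9269736 = 9269724)
B(m) = m**2
(D - 1*940740)/4313454 + B(157) = (9269724 - 1*940740)/4313454 + 157**2 = (9269724 - 940740)*(1/4313454) + 24649 = 8328984*(1/4313454) + 24649 = 1388164/718909 + 24649 = 17721776105/718909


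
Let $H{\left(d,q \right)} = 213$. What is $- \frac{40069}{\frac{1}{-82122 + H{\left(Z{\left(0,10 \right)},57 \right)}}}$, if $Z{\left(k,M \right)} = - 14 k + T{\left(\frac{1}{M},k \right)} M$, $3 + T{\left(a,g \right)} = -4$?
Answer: $3282011721$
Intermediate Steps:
$T{\left(a,g \right)} = -7$ ($T{\left(a,g \right)} = -3 - 4 = -7$)
$Z{\left(k,M \right)} = - 14 k - 7 M$
$- \frac{40069}{\frac{1}{-82122 + H{\left(Z{\left(0,10 \right)},57 \right)}}} = - \frac{40069}{\frac{1}{-82122 + 213}} = - \frac{40069}{\frac{1}{-81909}} = - \frac{40069}{- \frac{1}{81909}} = \left(-40069\right) \left(-81909\right) = 3282011721$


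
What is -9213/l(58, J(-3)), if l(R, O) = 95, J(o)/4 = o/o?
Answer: -9213/95 ≈ -96.979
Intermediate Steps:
J(o) = 4 (J(o) = 4*(o/o) = 4*1 = 4)
-9213/l(58, J(-3)) = -9213/95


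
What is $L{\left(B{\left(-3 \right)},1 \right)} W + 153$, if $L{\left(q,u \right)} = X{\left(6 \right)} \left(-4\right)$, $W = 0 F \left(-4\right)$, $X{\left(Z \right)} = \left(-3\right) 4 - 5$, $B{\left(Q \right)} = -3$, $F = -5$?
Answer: $153$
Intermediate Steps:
$X{\left(Z \right)} = -17$ ($X{\left(Z \right)} = -12 - 5 = -17$)
$W = 0$ ($W = 0 \left(-5\right) \left(-4\right) = 0 \left(-4\right) = 0$)
$L{\left(q,u \right)} = 68$ ($L{\left(q,u \right)} = \left(-17\right) \left(-4\right) = 68$)
$L{\left(B{\left(-3 \right)},1 \right)} W + 153 = 68 \cdot 0 + 153 = 0 + 153 = 153$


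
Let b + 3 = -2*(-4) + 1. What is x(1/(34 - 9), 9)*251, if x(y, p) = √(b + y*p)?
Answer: 251*√159/5 ≈ 633.00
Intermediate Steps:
b = 6 (b = -3 + (-2*(-4) + 1) = -3 + (8 + 1) = -3 + 9 = 6)
x(y, p) = √(6 + p*y) (x(y, p) = √(6 + y*p) = √(6 + p*y))
x(1/(34 - 9), 9)*251 = √(6 + 9/(34 - 9))*251 = √(6 + 9/25)*251 = √(159/25)*251 = (√159/5)*251 = 251*√159/5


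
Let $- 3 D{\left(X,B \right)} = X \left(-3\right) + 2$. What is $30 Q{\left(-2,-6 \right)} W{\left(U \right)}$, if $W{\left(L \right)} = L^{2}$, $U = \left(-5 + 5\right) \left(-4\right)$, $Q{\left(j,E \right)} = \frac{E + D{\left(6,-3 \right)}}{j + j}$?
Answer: $0$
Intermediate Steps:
$D{\left(X,B \right)} = - \frac{2}{3} + X$ ($D{\left(X,B \right)} = - \frac{X \left(-3\right) + 2}{3} = - \frac{- 3 X + 2}{3} = - \frac{2 - 3 X}{3} = - \frac{2}{3} + X$)
$Q{\left(j,E \right)} = \frac{\frac{16}{3} + E}{2 j}$ ($Q{\left(j,E \right)} = \frac{E + \left(- \frac{2}{3} + 6\right)}{j + j} = \frac{E + \frac{16}{3}}{2 j} = \left(\frac{16}{3} + E\right) \frac{1}{2 j} = \frac{\frac{16}{3} + E}{2 j}$)
$U = 0$ ($U = 0 \left(-4\right) = 0$)
$30 Q{\left(-2,-6 \right)} W{\left(U \right)} = 30 \frac{16 + 3 \left(-6\right)}{6 \left(-2\right)} 0^{2} = 30 \cdot \frac{1}{6} \left(- \frac{1}{2}\right) \left(16 - 18\right) 0 = 30 \cdot \frac{1}{6} \left(- \frac{1}{2}\right) \left(-2\right) 0 = 30 \cdot \frac{1}{6} \cdot 0 = 5 \cdot 0 = 0$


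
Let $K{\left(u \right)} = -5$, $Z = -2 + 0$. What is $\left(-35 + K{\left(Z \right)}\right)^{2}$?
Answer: $1600$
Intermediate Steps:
$Z = -2$
$\left(-35 + K{\left(Z \right)}\right)^{2} = \left(-35 - 5\right)^{2} = \left(-40\right)^{2} = 1600$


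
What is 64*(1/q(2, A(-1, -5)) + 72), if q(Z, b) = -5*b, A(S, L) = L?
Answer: 115264/25 ≈ 4610.6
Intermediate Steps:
64*(1/q(2, A(-1, -5)) + 72) = 64*(1/(-5*(-5)) + 72) = 64*(1/25 + 72) = 64*(1801/25) = 115264/25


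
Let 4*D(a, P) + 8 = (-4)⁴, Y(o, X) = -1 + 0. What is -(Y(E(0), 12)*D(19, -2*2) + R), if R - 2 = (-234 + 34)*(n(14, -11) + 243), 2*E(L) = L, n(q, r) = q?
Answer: 51460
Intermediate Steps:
E(L) = L/2
R = -51398 (R = 2 + (-234 + 34)*(14 + 243) = 2 - 200*257 = 2 - 51400 = -51398)
Y(o, X) = -1
D(a, P) = 62 (D(a, P) = -2 + (¼)*(-4)⁴ = -2 + (¼)*256 = -2 + 64 = 62)
-(Y(E(0), 12)*D(19, -2*2) + R) = -(-1*62 - 51398) = -(-62 - 51398) = -1*(-51460) = 51460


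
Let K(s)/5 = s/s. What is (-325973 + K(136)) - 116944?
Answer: -442912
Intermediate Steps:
K(s) = 5 (K(s) = 5*(s/s) = 5*1 = 5)
(-325973 + K(136)) - 116944 = (-325973 + 5) - 116944 = -325968 - 116944 = -442912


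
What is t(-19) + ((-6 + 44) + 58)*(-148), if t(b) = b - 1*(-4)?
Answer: -14223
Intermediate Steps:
t(b) = 4 + b (t(b) = b + 4 = 4 + b)
t(-19) + ((-6 + 44) + 58)*(-148) = (4 - 19) + ((-6 + 44) + 58)*(-148) = -15 + (38 + 58)*(-148) = -15 + 96*(-148) = -15 - 14208 = -14223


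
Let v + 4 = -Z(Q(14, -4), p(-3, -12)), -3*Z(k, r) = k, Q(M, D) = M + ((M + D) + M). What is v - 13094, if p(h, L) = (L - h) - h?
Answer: -39256/3 ≈ -13085.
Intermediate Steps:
Q(M, D) = D + 3*M (Q(M, D) = M + ((D + M) + M) = M + (D + 2*M) = D + 3*M)
p(h, L) = L - 2*h
Z(k, r) = -k/3
v = 26/3 (v = -4 - (-1)*(-4 + 3*14)/3 = -4 - (-1)*(-4 + 42)/3 = -4 - (-1)*38/3 = -4 - 1*(-38/3) = -4 + 38/3 = 26/3 ≈ 8.6667)
v - 13094 = 26/3 - 13094 = -39256/3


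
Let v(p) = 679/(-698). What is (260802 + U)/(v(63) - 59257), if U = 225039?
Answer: -113039006/13787355 ≈ -8.1987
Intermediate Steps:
v(p) = -679/698 (v(p) = 679*(-1/698) = -679/698)
(260802 + U)/(v(63) - 59257) = (260802 + 225039)/(-679/698 - 59257) = 485841/(-41362065/698) = 485841*(-698/41362065) = -113039006/13787355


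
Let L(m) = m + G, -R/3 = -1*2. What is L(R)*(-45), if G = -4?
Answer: -90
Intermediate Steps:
R = 6 (R = -(-3)*2 = -3*(-2) = 6)
L(m) = -4 + m (L(m) = m - 4 = -4 + m)
L(R)*(-45) = (-4 + 6)*(-45) = 2*(-45) = -90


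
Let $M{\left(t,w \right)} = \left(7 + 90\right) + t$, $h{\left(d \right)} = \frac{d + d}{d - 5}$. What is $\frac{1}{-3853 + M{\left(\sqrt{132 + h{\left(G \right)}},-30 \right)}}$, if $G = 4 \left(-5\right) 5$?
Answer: $- \frac{19719}{74063861} - \frac{\sqrt{14763}}{148127722} \approx -0.00026706$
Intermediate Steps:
$G = -100$ ($G = \left(-20\right) 5 = -100$)
$h{\left(d \right)} = \frac{2 d}{-5 + d}$
$M{\left(t,w \right)} = 97 + t$
$\frac{1}{-3853 + M{\left(\sqrt{132 + h{\left(G \right)}},-30 \right)}} = \frac{1}{-3853 + \left(97 + \sqrt{132 + 2 \left(-100\right) \frac{1}{-5 - 100}}\right)} = \frac{1}{-3853 + \left(97 + \sqrt{132 + 2 \left(-100\right) \frac{1}{-105}}\right)} = \frac{1}{-3853 + \left(97 + \sqrt{132 + 2 \left(-100\right) \left(- \frac{1}{105}\right)}\right)} = \frac{1}{-3853 + \left(97 + \sqrt{132 + \frac{40}{21}}\right)} = \frac{1}{-3853 + \left(97 + \sqrt{\frac{2812}{21}}\right)} = \frac{1}{-3853 + \left(97 + \frac{2 \sqrt{14763}}{21}\right)} = \frac{1}{-3756 + \frac{2 \sqrt{14763}}{21}}$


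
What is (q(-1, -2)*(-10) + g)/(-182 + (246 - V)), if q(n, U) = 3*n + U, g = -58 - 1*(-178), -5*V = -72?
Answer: 425/124 ≈ 3.4274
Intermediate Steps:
V = 72/5 (V = -⅕*(-72) = 72/5 ≈ 14.400)
g = 120 (g = -58 + 178 = 120)
q(n, U) = U + 3*n
(q(-1, -2)*(-10) + g)/(-182 + (246 - V)) = ((-2 + 3*(-1))*(-10) + 120)/(-182 + (246 - 1*72/5)) = ((-2 - 3)*(-10) + 120)/(-182 + (246 - 72/5)) = (-5*(-10) + 120)/(-182 + 1158/5) = (50 + 120)/(248/5) = 170*(5/248) = 425/124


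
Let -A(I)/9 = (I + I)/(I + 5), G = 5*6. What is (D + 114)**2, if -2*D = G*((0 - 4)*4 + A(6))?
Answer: 30404196/121 ≈ 2.5127e+5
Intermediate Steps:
G = 30
A(I) = -18*I/(5 + I) (A(I) = -9*(I + I)/(I + 5) = -9*2*I/(5 + I) = -18*I/(5 + I))
D = 4260/11 (D = -15*((0 - 4)*4 - 18*6/(5 + 6)) = -15*(-4*4 - 18*6/11) = -15*(-16 - 18*6*1/11) = -15*(-16 - 108/11) = -15*(-284)/11 = -1/2*(-8520/11) = 4260/11 ≈ 387.27)
(D + 114)**2 = (4260/11 + 114)**2 = (5514/11)**2 = 30404196/121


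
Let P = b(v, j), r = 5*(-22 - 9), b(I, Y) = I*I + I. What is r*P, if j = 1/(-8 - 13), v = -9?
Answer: -11160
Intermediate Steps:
j = -1/21 (j = 1/(-21) = -1/21 ≈ -0.047619)
b(I, Y) = I + I² (b(I, Y) = I² + I = I + I²)
r = -155 (r = 5*(-31) = -155)
P = 72 (P = -9*(1 - 9) = -9*(-8) = 72)
r*P = -155*72 = -11160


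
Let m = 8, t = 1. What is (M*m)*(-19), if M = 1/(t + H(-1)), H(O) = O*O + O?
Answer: -152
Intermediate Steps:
H(O) = O + O² (H(O) = O² + O = O + O²)
M = 1 (M = 1/(1 - (1 - 1)) = 1/(1 - 1*0) = 1/(1 + 0) = 1/1 = 1)
(M*m)*(-19) = (1*8)*(-19) = 8*(-19) = -152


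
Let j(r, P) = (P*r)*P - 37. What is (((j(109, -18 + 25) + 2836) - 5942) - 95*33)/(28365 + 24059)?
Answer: -937/52424 ≈ -0.017873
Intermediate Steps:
j(r, P) = -37 + r*P² (j(r, P) = r*P² - 37 = -37 + r*P²)
(((j(109, -18 + 25) + 2836) - 5942) - 95*33)/(28365 + 24059) = ((((-37 + 109*(-18 + 25)²) + 2836) - 5942) - 95*33)/(28365 + 24059) = ((((-37 + 109*7²) + 2836) - 5942) - 3135)/52424 = ((((-37 + 109*49) + 2836) - 5942) - 3135)*(1/52424) = ((((-37 + 5341) + 2836) - 5942) - 3135)*(1/52424) = (((5304 + 2836) - 5942) - 3135)*(1/52424) = ((8140 - 5942) - 3135)*(1/52424) = (2198 - 3135)*(1/52424) = -937*1/52424 = -937/52424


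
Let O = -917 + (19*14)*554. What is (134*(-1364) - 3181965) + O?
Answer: -3218294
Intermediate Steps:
O = 146447 (O = -917 + 266*554 = -917 + 147364 = 146447)
(134*(-1364) - 3181965) + O = (134*(-1364) - 3181965) + 146447 = (-182776 - 3181965) + 146447 = -3364741 + 146447 = -3218294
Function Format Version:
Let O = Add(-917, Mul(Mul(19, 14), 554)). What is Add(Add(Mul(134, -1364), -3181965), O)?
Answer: -3218294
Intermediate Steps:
O = 146447 (O = Add(-917, Mul(266, 554)) = Add(-917, 147364) = 146447)
Add(Add(Mul(134, -1364), -3181965), O) = Add(Add(Mul(134, -1364), -3181965), 146447) = Add(Add(-182776, -3181965), 146447) = Add(-3364741, 146447) = -3218294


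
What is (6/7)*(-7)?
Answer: -6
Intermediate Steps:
(6/7)*(-7) = -6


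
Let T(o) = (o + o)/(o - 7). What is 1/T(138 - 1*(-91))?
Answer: 111/229 ≈ 0.48472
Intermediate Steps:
T(o) = 2*o/(-7 + o) (T(o) = (2*o)/(-7 + o) = 2*o/(-7 + o))
1/T(138 - 1*(-91)) = 1/(2*(138 - 1*(-91))/(-7 + (138 - 1*(-91)))) = 1/(2*(138 + 91)/(-7 + (138 + 91))) = 1/(2*229/(-7 + 229)) = 1/(2*229/222) = 1/(2*229*(1/222)) = 1/(229/111) = 111/229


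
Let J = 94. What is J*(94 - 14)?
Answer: 7520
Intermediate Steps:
J*(94 - 14) = 94*(94 - 14) = 94*80 = 7520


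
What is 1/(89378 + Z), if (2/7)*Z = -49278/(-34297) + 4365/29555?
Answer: 405459134/36241375043425 ≈ 1.1188e-5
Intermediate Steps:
Z = 2248564773/405459134 (Z = 7*(-49278/(-34297) + 4365/29555)/2 = 7*(-49278*(-1/34297) + 4365*(1/29555))/2 = 7*(49278/34297 + 873/5911)/2 = (7/2)*(321223539/202729567) = 2248564773/405459134 ≈ 5.5457)
1/(89378 + Z) = 1/(89378 + 2248564773/405459134) = 1/(36241375043425/405459134) = 405459134/36241375043425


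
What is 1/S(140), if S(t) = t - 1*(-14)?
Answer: 1/154 ≈ 0.0064935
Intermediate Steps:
S(t) = 14 + t (S(t) = t + 14 = 14 + t)
1/S(140) = 1/(14 + 140) = 1/154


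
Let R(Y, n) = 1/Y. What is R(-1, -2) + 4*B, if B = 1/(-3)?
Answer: -7/3 ≈ -2.3333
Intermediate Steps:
B = -1/3 ≈ -0.33333
R(-1, -2) + 4*B = 1/(-1) + 4*(-1/3) = -1 - 4/3 = -7/3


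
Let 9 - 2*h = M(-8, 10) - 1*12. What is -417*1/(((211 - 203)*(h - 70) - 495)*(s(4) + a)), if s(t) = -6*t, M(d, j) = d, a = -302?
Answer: -139/102038 ≈ -0.0013622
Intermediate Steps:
h = 29/2 (h = 9/2 - (-8 - 1*12)/2 = 9/2 - (-8 - 12)/2 = 9/2 - 1/2*(-20) = 9/2 + 10 = 29/2 ≈ 14.500)
-417*1/(((211 - 203)*(h - 70) - 495)*(s(4) + a)) = -417*1/((-6*4 - 302)*((211 - 203)*(29/2 - 70) - 495)) = -417*1/((-24 - 302)*(8*(-111/2) - 495)) = -417*(-1/(326*(-444 - 495))) = -417/((-326*(-939))) = -417/306114 = -417*1/306114 = -139/102038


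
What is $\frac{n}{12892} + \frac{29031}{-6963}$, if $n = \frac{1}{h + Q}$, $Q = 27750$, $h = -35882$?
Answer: $- \frac{92228622819}{22120763984} \approx -4.1693$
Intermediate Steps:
$n = - \frac{1}{8132}$ ($n = \frac{1}{-35882 + 27750} = \frac{1}{-8132} = - \frac{1}{8132} \approx -0.00012297$)
$\frac{n}{12892} + \frac{29031}{-6963} = - \frac{1}{8132 \cdot 12892} + \frac{29031}{-6963} = \left(- \frac{1}{8132}\right) \frac{1}{12892} + 29031 \left(- \frac{1}{6963}\right) = - \frac{1}{104837744} - \frac{9677}{2321} = - \frac{92228622819}{22120763984}$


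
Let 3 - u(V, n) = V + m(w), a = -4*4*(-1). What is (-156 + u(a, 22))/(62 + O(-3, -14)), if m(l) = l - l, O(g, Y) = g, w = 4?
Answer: -169/59 ≈ -2.8644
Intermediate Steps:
a = 16 (a = -16*(-1) = 16)
m(l) = 0
u(V, n) = 3 - V (u(V, n) = 3 - (V + 0) = 3 - V)
(-156 + u(a, 22))/(62 + O(-3, -14)) = (-156 + (3 - 1*16))/(62 - 3) = (-156 + (3 - 16))/59 = (-156 - 13)*(1/59) = -169*1/59 = -169/59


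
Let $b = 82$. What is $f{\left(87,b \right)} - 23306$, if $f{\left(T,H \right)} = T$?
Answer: $-23219$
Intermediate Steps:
$f{\left(87,b \right)} - 23306 = 87 - 23306 = -23219$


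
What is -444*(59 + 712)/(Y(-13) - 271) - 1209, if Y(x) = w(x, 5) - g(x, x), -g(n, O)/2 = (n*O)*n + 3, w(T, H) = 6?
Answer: -587017/517 ≈ -1135.4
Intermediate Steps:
g(n, O) = -6 - 2*O*n**2 (g(n, O) = -2*((n*O)*n + 3) = -2*((O*n)*n + 3) = -2*(O*n**2 + 3) = -2*(3 + O*n**2) = -6 - 2*O*n**2)
Y(x) = 12 + 2*x**3 (Y(x) = 6 - (-6 - 2*x*x**2) = 6 - (-6 - 2*x**3) = 6 + (6 + 2*x**3) = 12 + 2*x**3)
-444*(59 + 712)/(Y(-13) - 271) - 1209 = -444*(59 + 712)/((12 + 2*(-13)**3) - 271) - 1209 = -342324/((12 + 2*(-2197)) - 271) - 1209 = -342324/((12 - 4394) - 271) - 1209 = -342324/(-4382 - 271) - 1209 = -342324/(-4653) - 1209 = -342324*(-1)/4653 - 1209 = -444*(-257/1551) - 1209 = 38036/517 - 1209 = -587017/517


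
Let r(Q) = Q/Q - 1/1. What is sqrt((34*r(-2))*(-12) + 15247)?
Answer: sqrt(15247) ≈ 123.48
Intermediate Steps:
r(Q) = 0 (r(Q) = 1 - 1*1 = 1 - 1 = 0)
sqrt((34*r(-2))*(-12) + 15247) = sqrt((34*0)*(-12) + 15247) = sqrt(0*(-12) + 15247) = sqrt(0 + 15247) = sqrt(15247)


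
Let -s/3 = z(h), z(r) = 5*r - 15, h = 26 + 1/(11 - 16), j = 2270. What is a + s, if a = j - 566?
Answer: 1362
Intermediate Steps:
h = 129/5 (h = 26 + 1/(-5) = 26 - ⅕ = 129/5 ≈ 25.800)
z(r) = -15 + 5*r
s = -342 (s = -3*(-15 + 5*(129/5)) = -3*(-15 + 129) = -3*114 = -342)
a = 1704 (a = 2270 - 566 = 1704)
a + s = 1704 - 342 = 1362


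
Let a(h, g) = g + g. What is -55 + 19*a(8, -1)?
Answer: -93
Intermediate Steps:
a(h, g) = 2*g
-55 + 19*a(8, -1) = -55 + 19*(2*(-1)) = -55 + 19*(-2) = -55 - 38 = -93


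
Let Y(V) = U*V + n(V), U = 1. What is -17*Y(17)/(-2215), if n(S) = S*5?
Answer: 1734/2215 ≈ 0.78284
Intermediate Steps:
n(S) = 5*S
Y(V) = 6*V (Y(V) = 1*V + 5*V = V + 5*V = 6*V)
-17*Y(17)/(-2215) = -102*17/(-2215) = -17*102*(-1/2215) = -1734*(-1/2215) = 1734/2215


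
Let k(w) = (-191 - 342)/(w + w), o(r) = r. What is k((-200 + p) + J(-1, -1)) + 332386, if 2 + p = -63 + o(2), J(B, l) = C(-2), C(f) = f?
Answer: 176165113/530 ≈ 3.3239e+5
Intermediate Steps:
J(B, l) = -2
p = -63 (p = -2 + (-63 + 2) = -2 - 61 = -63)
k(w) = -533/(2*w) (k(w) = -533*1/(2*w) = -533/(2*w))
k((-200 + p) + J(-1, -1)) + 332386 = -533/(2*((-200 - 63) - 2)) + 332386 = -533/(2*(-263 - 2)) + 332386 = -533/2/(-265) + 332386 = -533/2*(-1/265) + 332386 = 533/530 + 332386 = 176165113/530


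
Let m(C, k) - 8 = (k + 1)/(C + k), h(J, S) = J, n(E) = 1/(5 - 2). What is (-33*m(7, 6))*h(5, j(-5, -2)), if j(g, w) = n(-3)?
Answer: -18315/13 ≈ -1408.8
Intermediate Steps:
n(E) = ⅓ (n(E) = 1/3 = ⅓)
j(g, w) = ⅓
m(C, k) = 8 + (1 + k)/(C + k) (m(C, k) = 8 + (k + 1)/(C + k) = 8 + (1 + k)/(C + k))
(-33*m(7, 6))*h(5, j(-5, -2)) = -33*(1 + 8*7 + 9*6)/(7 + 6)*5 = -33*(1 + 56 + 54)/13*5 = -33*111/13*5 = -3663/13*5 = -18315/13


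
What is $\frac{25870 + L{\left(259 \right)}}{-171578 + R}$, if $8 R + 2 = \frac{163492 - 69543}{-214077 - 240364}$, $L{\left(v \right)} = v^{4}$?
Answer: $- \frac{16359463116720568}{623777626015} \approx -26226.0$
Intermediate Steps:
$R = - \frac{1002831}{3635528}$ ($R = - \frac{1}{4} + \frac{\left(163492 - 69543\right) \frac{1}{-214077 - 240364}}{8} = - \frac{1}{4} + \frac{93949 \frac{1}{-454441}}{8} = - \frac{1}{4} + \frac{93949 \left(- \frac{1}{454441}\right)}{8} = - \frac{1}{4} + \frac{1}{8} \left(- \frac{93949}{454441}\right) = - \frac{1}{4} - \frac{93949}{3635528} = - \frac{1002831}{3635528} \approx -0.27584$)
$\frac{25870 + L{\left(259 \right)}}{-171578 + R} = \frac{25870 + 259^{4}}{-171578 - \frac{1002831}{3635528}} = \frac{25870 + 4499860561}{- \frac{623777626015}{3635528}} = 4499886431 \left(- \frac{3635528}{623777626015}\right) = - \frac{16359463116720568}{623777626015}$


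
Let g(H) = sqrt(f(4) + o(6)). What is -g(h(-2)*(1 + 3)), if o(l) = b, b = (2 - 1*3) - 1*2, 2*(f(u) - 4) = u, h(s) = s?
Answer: -sqrt(3) ≈ -1.7320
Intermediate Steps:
f(u) = 4 + u/2
b = -3 (b = (2 - 3) - 2 = -1 - 2 = -3)
o(l) = -3
g(H) = sqrt(3) (g(H) = sqrt((4 + (1/2)*4) - 3) = sqrt((4 + 2) - 3) = sqrt(6 - 3) = sqrt(3))
-g(h(-2)*(1 + 3)) = -sqrt(3)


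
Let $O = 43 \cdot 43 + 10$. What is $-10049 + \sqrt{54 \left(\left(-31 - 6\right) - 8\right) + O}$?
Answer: $-10049 + i \sqrt{571} \approx -10049.0 + 23.896 i$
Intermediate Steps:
$O = 1859$ ($O = 1849 + 10 = 1859$)
$-10049 + \sqrt{54 \left(\left(-31 - 6\right) - 8\right) + O} = -10049 + \sqrt{54 \left(\left(-31 - 6\right) - 8\right) + 1859} = -10049 + \sqrt{54 \left(-37 - 8\right) + 1859} = -10049 + \sqrt{54 \left(-45\right) + 1859} = -10049 + \sqrt{-2430 + 1859} = -10049 + \sqrt{-571} = -10049 + i \sqrt{571}$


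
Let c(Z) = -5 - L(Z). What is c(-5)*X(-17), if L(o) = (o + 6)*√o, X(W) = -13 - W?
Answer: -20 - 4*I*√5 ≈ -20.0 - 8.9443*I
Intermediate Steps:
L(o) = √o*(6 + o) (L(o) = (6 + o)*√o = √o*(6 + o))
c(Z) = -5 - √Z*(6 + Z)
c(-5)*X(-17) = (-5 - √(-5)*(6 - 5))*(-13 - 1*(-17)) = (-5 - 1*I*√5*1)*(-13 + 17) = (-5 - I*√5)*4 = -20 - 4*I*√5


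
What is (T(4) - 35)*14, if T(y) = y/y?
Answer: -476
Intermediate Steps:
T(y) = 1
(T(4) - 35)*14 = (1 - 35)*14 = -34*14 = -476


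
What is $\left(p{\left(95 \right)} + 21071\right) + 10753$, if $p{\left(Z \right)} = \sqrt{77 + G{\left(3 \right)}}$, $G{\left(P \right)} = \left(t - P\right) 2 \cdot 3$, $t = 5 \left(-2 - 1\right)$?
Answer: $31824 + i \sqrt{31} \approx 31824.0 + 5.5678 i$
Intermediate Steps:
$t = -15$ ($t = 5 \left(-3\right) = -15$)
$G{\left(P \right)} = -90 - 6 P$ ($G{\left(P \right)} = \left(-15 - P\right) 2 \cdot 3 = \left(-30 - 2 P\right) 3 = -90 - 6 P$)
$p{\left(Z \right)} = i \sqrt{31}$ ($p{\left(Z \right)} = \sqrt{77 - 108} = \sqrt{-31} = i \sqrt{31}$)
$\left(p{\left(95 \right)} + 21071\right) + 10753 = \left(i \sqrt{31} + 21071\right) + 10753 = \left(21071 + i \sqrt{31}\right) + 10753 = 31824 + i \sqrt{31}$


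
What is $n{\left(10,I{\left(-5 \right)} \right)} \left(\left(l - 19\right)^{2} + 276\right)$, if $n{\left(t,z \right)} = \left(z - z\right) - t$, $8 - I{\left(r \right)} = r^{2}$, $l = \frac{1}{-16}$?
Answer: $- \frac{818405}{128} \approx -6393.8$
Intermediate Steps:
$l = - \frac{1}{16} \approx -0.0625$
$I{\left(r \right)} = 8 - r^{2}$
$n{\left(t,z \right)} = - t$ ($n{\left(t,z \right)} = 0 - t = - t$)
$n{\left(10,I{\left(-5 \right)} \right)} \left(\left(l - 19\right)^{2} + 276\right) = \left(-1\right) 10 \left(\left(- \frac{1}{16} - 19\right)^{2} + 276\right) = - 10 \left(\left(- \frac{305}{16}\right)^{2} + 276\right) = - 10 \left(\frac{93025}{256} + 276\right) = \left(-10\right) \frac{163681}{256} = - \frac{818405}{128}$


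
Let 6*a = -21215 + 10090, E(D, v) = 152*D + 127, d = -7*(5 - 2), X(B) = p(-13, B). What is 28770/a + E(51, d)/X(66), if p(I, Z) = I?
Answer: -17979587/28925 ≈ -621.59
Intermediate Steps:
X(B) = -13
d = -21 (d = -7*3 = -21)
E(D, v) = 127 + 152*D
a = -11125/6 (a = (-21215 + 10090)/6 = (⅙)*(-11125) = -11125/6 ≈ -1854.2)
28770/a + E(51, d)/X(66) = 28770/(-11125/6) + (127 + 152*51)/(-13) = 28770*(-6/11125) + (127 + 7752)*(-1/13) = -34524/2225 + 7879*(-1/13) = -34524/2225 - 7879/13 = -17979587/28925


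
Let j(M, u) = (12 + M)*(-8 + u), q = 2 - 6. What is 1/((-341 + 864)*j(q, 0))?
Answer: -1/33472 ≈ -2.9876e-5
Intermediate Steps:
q = -4
j(M, u) = (-8 + u)*(12 + M)
1/((-341 + 864)*j(q, 0)) = 1/((-341 + 864)*(-96 - 8*(-4) + 12*0 - 4*0)) = 1/(523*(-96 + 32 + 0 + 0)) = (1/523)/(-64) = (1/523)*(-1/64) = -1/33472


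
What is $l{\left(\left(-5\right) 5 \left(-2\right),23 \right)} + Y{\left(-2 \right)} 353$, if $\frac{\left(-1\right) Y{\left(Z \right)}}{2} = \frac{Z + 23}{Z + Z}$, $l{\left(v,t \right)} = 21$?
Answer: $\frac{7455}{2} \approx 3727.5$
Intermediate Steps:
$Y{\left(Z \right)} = - \frac{23 + Z}{Z}$ ($Y{\left(Z \right)} = - 2 \frac{Z + 23}{Z + Z} = - 2 \frac{23 + Z}{2 Z} = - \frac{23 + Z}{Z}$)
$l{\left(\left(-5\right) 5 \left(-2\right),23 \right)} + Y{\left(-2 \right)} 353 = 21 + \frac{-23 - -2}{-2} \cdot 353 = 21 + - \frac{-23 + 2}{2} \cdot 353 = 21 + \left(- \frac{1}{2}\right) \left(-21\right) 353 = 21 + \frac{21}{2} \cdot 353 = 21 + \frac{7413}{2} = \frac{7455}{2}$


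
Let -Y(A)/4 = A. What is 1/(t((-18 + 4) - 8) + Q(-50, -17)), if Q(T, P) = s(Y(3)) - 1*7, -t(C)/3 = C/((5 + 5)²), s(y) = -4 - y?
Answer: 50/83 ≈ 0.60241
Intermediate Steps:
Y(A) = -4*A
t(C) = -3*C/100 (t(C) = -3*C/((5 + 5)²) = -3*C/(10²) = -3*C/100)
Q(T, P) = 1 (Q(T, P) = (-4 - (-4)*3) - 1*7 = (-4 - 1*(-12)) - 7 = (-4 + 12) - 7 = 8 - 7 = 1)
1/(t((-18 + 4) - 8) + Q(-50, -17)) = 1/(-3*((-18 + 4) - 8)/100 + 1) = 1/(-3*(-14 - 8)/100 + 1) = 1/(-3/100*(-22) + 1) = 1/(33/50 + 1) = 1/(83/50) = 50/83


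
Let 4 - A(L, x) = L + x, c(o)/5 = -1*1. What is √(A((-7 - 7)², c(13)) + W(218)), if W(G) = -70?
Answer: I*√257 ≈ 16.031*I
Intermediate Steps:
c(o) = -5 (c(o) = 5*(-1*1) = 5*(-1) = -5)
A(L, x) = 4 - L - x (A(L, x) = 4 - (L + x) = 4 + (-L - x) = 4 - L - x)
√(A((-7 - 7)², c(13)) + W(218)) = √((4 - (-7 - 7)² - 1*(-5)) - 70) = √((4 - 1*(-14)² + 5) - 70) = √((4 - 1*196 + 5) - 70) = √((4 - 196 + 5) - 70) = √(-187 - 70) = √(-257) = I*√257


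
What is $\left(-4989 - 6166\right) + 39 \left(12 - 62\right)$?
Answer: $-13105$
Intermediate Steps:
$\left(-4989 - 6166\right) + 39 \left(12 - 62\right) = -11155 + 39 \left(-50\right) = -11155 - 1950 = -13105$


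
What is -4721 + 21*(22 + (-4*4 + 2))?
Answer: -4553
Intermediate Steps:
-4721 + 21*(22 + (-4*4 + 2)) = -4721 + 21*(22 + (-16 + 2)) = -4721 + 21*(22 - 14) = -4721 + 21*8 = -4721 + 168 = -4553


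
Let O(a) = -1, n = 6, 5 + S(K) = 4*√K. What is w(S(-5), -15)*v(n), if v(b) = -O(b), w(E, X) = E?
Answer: -5 + 4*I*√5 ≈ -5.0 + 8.9443*I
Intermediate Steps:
S(K) = -5 + 4*√K
v(b) = 1 (v(b) = -1*(-1) = 1)
w(S(-5), -15)*v(n) = (-5 + 4*√(-5))*1 = (-5 + 4*(I*√5))*1 = (-5 + 4*I*√5)*1 = -5 + 4*I*√5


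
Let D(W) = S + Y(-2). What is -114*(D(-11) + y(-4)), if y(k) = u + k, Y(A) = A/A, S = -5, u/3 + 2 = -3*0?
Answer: 1596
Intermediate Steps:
u = -6 (u = -6 + 3*(-3*0) = -6 + 3*0 = -6 + 0 = -6)
Y(A) = 1
D(W) = -4 (D(W) = -5 + 1 = -4)
y(k) = -6 + k
-114*(D(-11) + y(-4)) = -114*(-4 + (-6 - 4)) = -114*(-4 - 10) = -114*(-14) = 1596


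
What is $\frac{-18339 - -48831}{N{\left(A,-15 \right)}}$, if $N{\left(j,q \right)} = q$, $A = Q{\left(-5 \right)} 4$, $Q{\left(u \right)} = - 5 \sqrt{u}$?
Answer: $- \frac{10164}{5} \approx -2032.8$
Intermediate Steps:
$A = - 20 i \sqrt{5}$ ($A = - 5 \sqrt{-5} \cdot 4 = - 5 i \sqrt{5} \cdot 4 = - 20 i \sqrt{5} \approx - 44.721 i$)
$\frac{-18339 - -48831}{N{\left(A,-15 \right)}} = \frac{-18339 - -48831}{-15} = \left(-18339 + 48831\right) \left(- \frac{1}{15}\right) = 30492 \left(- \frac{1}{15}\right) = - \frac{10164}{5}$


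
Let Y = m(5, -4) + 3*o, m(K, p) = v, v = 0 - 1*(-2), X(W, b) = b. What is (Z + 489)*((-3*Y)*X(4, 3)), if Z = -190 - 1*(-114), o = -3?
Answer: 26019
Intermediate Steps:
Z = -76 (Z = -190 + 114 = -76)
v = 2 (v = 0 + 2 = 2)
m(K, p) = 2
Y = -7 (Y = 2 + 3*(-3) = 2 - 9 = -7)
(Z + 489)*((-3*Y)*X(4, 3)) = (-76 + 489)*(-3*(-7)*3) = 413*(21*3) = 413*63 = 26019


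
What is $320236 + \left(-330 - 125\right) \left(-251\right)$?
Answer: $434441$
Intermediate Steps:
$320236 + \left(-330 - 125\right) \left(-251\right) = 320236 - -114205 = 320236 + 114205 = 434441$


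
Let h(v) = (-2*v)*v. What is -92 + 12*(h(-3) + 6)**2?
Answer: 1636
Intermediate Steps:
h(v) = -2*v**2
-92 + 12*(h(-3) + 6)**2 = -92 + 12*(-2*(-3)**2 + 6)**2 = -92 + 12*(-2*9 + 6)**2 = -92 + 12*(-18 + 6)**2 = -92 + 12*(-12)**2 = -92 + 12*144 = -92 + 1728 = 1636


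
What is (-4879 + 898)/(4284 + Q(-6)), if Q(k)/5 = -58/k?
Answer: -11943/12997 ≈ -0.91890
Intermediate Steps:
Q(k) = -290/k (Q(k) = 5*(-58/k) = -290/k)
(-4879 + 898)/(4284 + Q(-6)) = (-4879 + 898)/(4284 - 290/(-6)) = -3981/(4284 - 290*(-⅙)) = -3981/(4284 + 145/3) = -3981/12997/3 = -3981*3/12997 = -11943/12997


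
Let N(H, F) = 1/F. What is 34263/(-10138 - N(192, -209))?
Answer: -7160967/2118841 ≈ -3.3797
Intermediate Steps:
34263/(-10138 - N(192, -209)) = 34263/(-10138 - 1/(-209)) = 34263/(-10138 - 1*(-1/209)) = 34263/(-10138 + 1/209) = 34263/(-2118841/209) = 34263*(-209/2118841) = -7160967/2118841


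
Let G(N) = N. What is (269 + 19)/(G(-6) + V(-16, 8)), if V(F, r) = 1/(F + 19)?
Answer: -864/17 ≈ -50.824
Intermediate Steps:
V(F, r) = 1/(19 + F)
(269 + 19)/(G(-6) + V(-16, 8)) = (269 + 19)/(-6 + 1/(19 - 16)) = 288/(-6 + 1/3) = 288/(-6 + ⅓) = 288/(-17/3) = 288*(-3/17) = -864/17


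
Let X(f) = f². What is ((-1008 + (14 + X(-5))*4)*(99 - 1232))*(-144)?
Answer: -139005504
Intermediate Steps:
((-1008 + (14 + X(-5))*4)*(99 - 1232))*(-144) = ((-1008 + (14 + (-5)²)*4)*(99 - 1232))*(-144) = ((-1008 + (14 + 25)*4)*(-1133))*(-144) = ((-1008 + 39*4)*(-1133))*(-144) = ((-1008 + 156)*(-1133))*(-144) = -852*(-1133)*(-144) = 965316*(-144) = -139005504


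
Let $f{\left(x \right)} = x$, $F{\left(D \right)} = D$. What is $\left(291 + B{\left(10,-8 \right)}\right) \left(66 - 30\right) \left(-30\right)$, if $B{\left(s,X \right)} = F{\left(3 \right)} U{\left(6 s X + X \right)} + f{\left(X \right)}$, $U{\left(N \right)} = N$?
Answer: $1275480$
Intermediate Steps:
$B{\left(s,X \right)} = 4 X + 18 X s$ ($B{\left(s,X \right)} = 3 \left(6 s X + X\right) + X = 3 \left(6 X s + X\right) + X = 3 \left(X + 6 X s\right) + X = \left(3 X + 18 X s\right) + X = 4 X + 18 X s$)
$\left(291 + B{\left(10,-8 \right)}\right) \left(66 - 30\right) \left(-30\right) = \left(291 + 2 \left(-8\right) \left(2 + 9 \cdot 10\right)\right) \left(66 - 30\right) \left(-30\right) = \left(291 + 2 \left(-8\right) \left(2 + 90\right)\right) \left(66 - 30\right) \left(-30\right) = \left(291 + 2 \left(-8\right) 92\right) 36 \left(-30\right) = \left(291 - 1472\right) 36 \left(-30\right) = \left(-1181\right) 36 \left(-30\right) = \left(-42516\right) \left(-30\right) = 1275480$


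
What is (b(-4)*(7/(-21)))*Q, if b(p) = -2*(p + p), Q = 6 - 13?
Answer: 112/3 ≈ 37.333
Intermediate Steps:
Q = -7
b(p) = -4*p
(b(-4)*(7/(-21)))*Q = ((-4*(-4))*(7/(-21)))*(-7) = (16*(7*(-1/21)))*(-7) = (16*(-⅓))*(-7) = -16/3*(-7) = 112/3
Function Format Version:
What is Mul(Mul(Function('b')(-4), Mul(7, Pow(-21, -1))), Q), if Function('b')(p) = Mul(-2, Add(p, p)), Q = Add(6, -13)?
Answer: Rational(112, 3) ≈ 37.333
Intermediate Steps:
Q = -7
Function('b')(p) = Mul(-4, p) (Function('b')(p) = Mul(-2, Mul(2, p)) = Mul(-4, p))
Mul(Mul(Function('b')(-4), Mul(7, Pow(-21, -1))), Q) = Mul(Mul(Mul(-4, -4), Mul(7, Pow(-21, -1))), -7) = Mul(Mul(16, Mul(7, Rational(-1, 21))), -7) = Mul(Mul(16, Rational(-1, 3)), -7) = Mul(Rational(-16, 3), -7) = Rational(112, 3)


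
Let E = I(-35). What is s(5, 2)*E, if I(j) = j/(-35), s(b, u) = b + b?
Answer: 10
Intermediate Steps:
s(b, u) = 2*b
I(j) = -j/35 (I(j) = j*(-1/35) = -j/35)
E = 1 (E = -1/35*(-35) = 1)
s(5, 2)*E = (2*5)*1 = 10*1 = 10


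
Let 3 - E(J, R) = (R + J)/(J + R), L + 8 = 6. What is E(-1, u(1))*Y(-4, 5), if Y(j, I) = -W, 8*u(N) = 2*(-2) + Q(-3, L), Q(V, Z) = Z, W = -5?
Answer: 10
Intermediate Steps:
L = -2 (L = -8 + 6 = -2)
u(N) = -¾ (u(N) = (2*(-2) - 2)/8 = (-4 - 2)/8 = (⅛)*(-6) = -¾)
E(J, R) = 2 (E(J, R) = 3 - (R + J)/(J + R) = 3 - (J + R)/(J + R) = 3 - 1*1 = 3 - 1 = 2)
Y(j, I) = 5 (Y(j, I) = -1*(-5) = 5)
E(-1, u(1))*Y(-4, 5) = 2*5 = 10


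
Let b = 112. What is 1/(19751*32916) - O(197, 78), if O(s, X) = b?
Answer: -72813878591/650123916 ≈ -112.00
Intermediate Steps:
O(s, X) = 112
1/(19751*32916) - O(197, 78) = 1/(19751*32916) - 1*112 = (1/19751)*(1/32916) - 112 = 1/650123916 - 112 = -72813878591/650123916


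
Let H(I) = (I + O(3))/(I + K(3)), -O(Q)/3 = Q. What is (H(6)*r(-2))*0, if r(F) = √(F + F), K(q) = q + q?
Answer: 0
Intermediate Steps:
K(q) = 2*q
r(F) = √2*√F (r(F) = √(2*F) = √2*√F)
O(Q) = -3*Q
H(I) = (-9 + I)/(6 + I) (H(I) = (I - 3*3)/(I + 2*3) = (I - 9)/(I + 6) = (-9 + I)/(6 + I))
(H(6)*r(-2))*0 = (((-9 + 6)/(6 + 6))*(√2*√(-2)))*0 = ((-3/12)*(√2*(I*√2)))*0 = (((1/12)*(-3))*(2*I))*0 = -I/2*0 = 0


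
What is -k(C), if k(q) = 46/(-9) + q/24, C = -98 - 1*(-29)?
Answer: 575/72 ≈ 7.9861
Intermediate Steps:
C = -69 (C = -98 + 29 = -69)
k(q) = -46/9 + q/24 (k(q) = 46*(-⅑) + q*(1/24) = -46/9 + q/24)
-k(C) = -(-46/9 + (1/24)*(-69)) = -(-46/9 - 23/8) = -1*(-575/72) = 575/72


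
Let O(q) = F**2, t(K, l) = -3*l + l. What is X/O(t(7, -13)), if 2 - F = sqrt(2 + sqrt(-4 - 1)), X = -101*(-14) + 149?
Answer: 1563/(2 - sqrt(2 + I*sqrt(5)))**2 ≈ -1111.9 + 2029.4*I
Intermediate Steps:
t(K, l) = -2*l
X = 1563 (X = 1414 + 149 = 1563)
F = 2 - sqrt(2 + I*sqrt(5)) (F = 2 - sqrt(2 + sqrt(-4 - 1)) = 2 - sqrt(2 + sqrt(-5)) = 2 - sqrt(2 + I*sqrt(5)) ≈ 0.41886 - 0.70711*I)
O(q) = (2 - sqrt(2 + I*sqrt(5)))**2
X/O(t(7, -13)) = 1563/((2 - sqrt(2 + I*sqrt(5)))**2) = 1563/(2 - sqrt(2 + I*sqrt(5)))**2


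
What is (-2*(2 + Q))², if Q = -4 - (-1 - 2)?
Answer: 4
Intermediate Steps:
Q = -1 (Q = -4 - 1*(-3) = -4 + 3 = -1)
(-2*(2 + Q))² = (-2*(2 - 1))² = (-2*1)² = (-2)² = 4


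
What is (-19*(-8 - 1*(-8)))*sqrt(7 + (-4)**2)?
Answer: 0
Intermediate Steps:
(-19*(-8 - 1*(-8)))*sqrt(7 + (-4)**2) = (-19*(-8 + 8))*sqrt(7 + 16) = (-19*0)*sqrt(23) = 0*sqrt(23) = 0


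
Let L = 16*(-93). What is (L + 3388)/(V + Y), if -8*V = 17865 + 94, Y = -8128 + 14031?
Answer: 3040/5853 ≈ 0.51939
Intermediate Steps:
L = -1488
Y = 5903
V = -17959/8 (V = -(17865 + 94)/8 = -1/8*17959 = -17959/8 ≈ -2244.9)
(L + 3388)/(V + Y) = (-1488 + 3388)/(-17959/8 + 5903) = 1900/(29265/8) = 1900*(8/29265) = 3040/5853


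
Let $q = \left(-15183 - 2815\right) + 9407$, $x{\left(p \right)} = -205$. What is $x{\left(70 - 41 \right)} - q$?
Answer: $8386$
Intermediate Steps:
$q = -8591$ ($q = -17998 + 9407 = -8591$)
$x{\left(70 - 41 \right)} - q = -205 - -8591 = -205 + 8591 = 8386$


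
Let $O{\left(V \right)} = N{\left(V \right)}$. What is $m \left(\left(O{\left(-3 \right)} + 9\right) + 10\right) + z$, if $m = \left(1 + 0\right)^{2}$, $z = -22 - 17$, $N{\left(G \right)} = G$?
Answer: $-23$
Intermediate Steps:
$O{\left(V \right)} = V$
$z = -39$ ($z = -22 - 17 = -39$)
$m = 1$ ($m = 1^{2} = 1$)
$m \left(\left(O{\left(-3 \right)} + 9\right) + 10\right) + z = 1 \left(\left(-3 + 9\right) + 10\right) - 39 = 1 \left(6 + 10\right) - 39 = 1 \cdot 16 - 39 = 16 - 39 = -23$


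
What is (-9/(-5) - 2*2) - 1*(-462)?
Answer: 2299/5 ≈ 459.80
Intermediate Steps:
(-9/(-5) - 2*2) - 1*(-462) = (-9*(-1/5) - 4) + 462 = (9/5 - 4) + 462 = -11/5 + 462 = 2299/5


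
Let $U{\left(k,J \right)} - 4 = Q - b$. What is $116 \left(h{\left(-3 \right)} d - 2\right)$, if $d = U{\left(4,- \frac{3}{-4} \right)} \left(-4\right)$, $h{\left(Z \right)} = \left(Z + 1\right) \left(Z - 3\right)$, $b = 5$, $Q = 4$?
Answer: $-16936$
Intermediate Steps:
$h{\left(Z \right)} = \left(1 + Z\right) \left(-3 + Z\right)$
$U{\left(k,J \right)} = 3$ ($U{\left(k,J \right)} = 4 + \left(4 - 5\right) = 4 - 1 = 3$)
$d = -12$ ($d = 3 \left(-4\right) = -12$)
$116 \left(h{\left(-3 \right)} d - 2\right) = 116 \left(\left(-3 + \left(-3\right)^{2} - -6\right) \left(-12\right) - 2\right) = 116 \left(\left(-3 + 9 + 6\right) \left(-12\right) - 2\right) = 116 \left(12 \left(-12\right) - 2\right) = 116 \left(-144 - 2\right) = 116 \left(-146\right) = -16936$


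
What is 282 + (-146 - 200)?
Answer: -64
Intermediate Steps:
282 + (-146 - 200) = 282 - 346 = -64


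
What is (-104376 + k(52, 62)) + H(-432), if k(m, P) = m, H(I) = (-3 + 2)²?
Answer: -104323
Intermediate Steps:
H(I) = 1 (H(I) = (-1)² = 1)
(-104376 + k(52, 62)) + H(-432) = (-104376 + 52) + 1 = -104324 + 1 = -104323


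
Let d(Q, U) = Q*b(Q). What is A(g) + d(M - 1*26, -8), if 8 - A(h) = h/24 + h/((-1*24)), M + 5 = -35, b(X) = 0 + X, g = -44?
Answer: 4364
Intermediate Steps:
b(X) = X
M = -40 (M = -5 - 35 = -40)
A(h) = 8 (A(h) = 8 - (h/24 + h/((-1*24))) = 8 - (h*(1/24) + h/(-24)) = 8 - (h/24 + h*(-1/24)) = 8 - (h/24 - h/24) = 8 - 1*0 = 8 + 0 = 8)
d(Q, U) = Q² (d(Q, U) = Q*Q = Q²)
A(g) + d(M - 1*26, -8) = 8 + (-40 - 1*26)² = 8 + (-40 - 26)² = 8 + (-66)² = 8 + 4356 = 4364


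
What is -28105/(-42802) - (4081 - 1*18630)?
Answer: 622754403/42802 ≈ 14550.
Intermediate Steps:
-28105/(-42802) - (4081 - 1*18630) = -28105*(-1/42802) - (4081 - 18630) = 28105/42802 - 1*(-14549) = 28105/42802 + 14549 = 622754403/42802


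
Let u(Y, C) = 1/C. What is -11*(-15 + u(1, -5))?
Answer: 836/5 ≈ 167.20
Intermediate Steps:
-11*(-15 + u(1, -5)) = -11*(-15 + 1/(-5)) = -11*(-15 - 1/5) = -11*(-76/5) = 836/5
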